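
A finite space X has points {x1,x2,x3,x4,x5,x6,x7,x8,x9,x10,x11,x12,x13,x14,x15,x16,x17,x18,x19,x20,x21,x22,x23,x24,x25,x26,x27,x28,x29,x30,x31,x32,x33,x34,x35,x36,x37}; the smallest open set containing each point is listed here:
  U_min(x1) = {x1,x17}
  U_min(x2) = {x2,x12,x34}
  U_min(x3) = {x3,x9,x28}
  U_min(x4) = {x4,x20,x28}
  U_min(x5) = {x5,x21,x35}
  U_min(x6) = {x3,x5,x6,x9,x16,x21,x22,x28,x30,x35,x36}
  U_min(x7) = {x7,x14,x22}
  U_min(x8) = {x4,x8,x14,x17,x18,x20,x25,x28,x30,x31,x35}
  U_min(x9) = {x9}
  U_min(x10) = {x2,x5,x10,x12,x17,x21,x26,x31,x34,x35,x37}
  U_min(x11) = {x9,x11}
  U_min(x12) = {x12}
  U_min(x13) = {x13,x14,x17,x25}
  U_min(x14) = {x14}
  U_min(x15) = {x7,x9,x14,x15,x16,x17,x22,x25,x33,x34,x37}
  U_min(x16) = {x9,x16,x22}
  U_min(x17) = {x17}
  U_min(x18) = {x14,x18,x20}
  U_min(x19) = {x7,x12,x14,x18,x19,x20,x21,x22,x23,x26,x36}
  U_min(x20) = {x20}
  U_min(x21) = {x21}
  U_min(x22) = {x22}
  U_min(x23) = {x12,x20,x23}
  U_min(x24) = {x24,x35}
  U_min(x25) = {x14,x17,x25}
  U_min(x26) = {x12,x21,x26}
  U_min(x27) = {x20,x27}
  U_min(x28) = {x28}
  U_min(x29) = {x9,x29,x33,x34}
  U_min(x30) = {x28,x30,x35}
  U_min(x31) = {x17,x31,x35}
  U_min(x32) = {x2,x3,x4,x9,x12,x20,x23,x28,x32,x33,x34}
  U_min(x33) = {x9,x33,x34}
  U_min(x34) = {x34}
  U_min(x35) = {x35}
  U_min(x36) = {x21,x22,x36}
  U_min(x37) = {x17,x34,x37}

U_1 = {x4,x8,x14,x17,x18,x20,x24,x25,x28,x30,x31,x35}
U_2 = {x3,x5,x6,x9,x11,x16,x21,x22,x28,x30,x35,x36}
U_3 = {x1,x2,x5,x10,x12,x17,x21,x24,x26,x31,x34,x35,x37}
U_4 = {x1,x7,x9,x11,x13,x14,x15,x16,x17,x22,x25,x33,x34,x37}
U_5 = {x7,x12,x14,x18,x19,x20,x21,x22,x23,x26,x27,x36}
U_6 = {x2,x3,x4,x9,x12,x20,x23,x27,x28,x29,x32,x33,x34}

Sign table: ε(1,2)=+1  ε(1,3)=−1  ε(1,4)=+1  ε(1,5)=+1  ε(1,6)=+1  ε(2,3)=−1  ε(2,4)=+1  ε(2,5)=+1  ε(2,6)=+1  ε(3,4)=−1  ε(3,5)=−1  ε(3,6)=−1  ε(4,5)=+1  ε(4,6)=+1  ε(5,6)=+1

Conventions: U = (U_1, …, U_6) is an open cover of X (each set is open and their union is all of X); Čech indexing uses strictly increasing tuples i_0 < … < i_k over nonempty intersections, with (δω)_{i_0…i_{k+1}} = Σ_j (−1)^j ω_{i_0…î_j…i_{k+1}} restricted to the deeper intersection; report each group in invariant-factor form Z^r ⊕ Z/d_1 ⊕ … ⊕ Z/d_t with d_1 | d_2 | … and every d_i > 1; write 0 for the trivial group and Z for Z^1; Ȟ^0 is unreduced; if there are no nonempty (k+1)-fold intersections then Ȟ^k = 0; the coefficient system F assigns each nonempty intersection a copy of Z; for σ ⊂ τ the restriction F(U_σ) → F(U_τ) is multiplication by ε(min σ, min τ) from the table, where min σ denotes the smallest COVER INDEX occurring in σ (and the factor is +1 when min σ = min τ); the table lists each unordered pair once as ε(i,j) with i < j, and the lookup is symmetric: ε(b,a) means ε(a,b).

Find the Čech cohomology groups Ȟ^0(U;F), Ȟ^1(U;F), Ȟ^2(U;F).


Ȟ^0 ≅ Z,  Ȟ^1 ≅ 0,  Ȟ^2 ≅ Z/2

cover nerve:
  U12={x28,x30,x35} U13={x17,x24,x31,x35} U14={x14,x17,x25} U15={x14,x18,x20} U16={x4,x20,x28} U23={x5,x21,x35} U24={x9,x11,x16,x22} U25={x21,x22,x36} U26={x3,x9,x28} U34={x1,x17,x34,x37} U35={x12,x21,x26} U36={x2,x12,x34} U45={x7,x14,x22} U46={x9,x33,x34} U56={x12,x20,x23,x27}
  U123={x35} U126={x28} U134={x17} U145={x14} U156={x20} U235={x21} U245={x22} U246={x9} U346={x34} U356={x12}
C dims 6,15,10; δ0: rk 5, SNF 1^5; δ1: rk 10, SNF 1^9·2
Ȟ^0: (6−5)−0=1 ⇒ Z
Ȟ^1: (15−10)−5=0 ⇒ 0
Ȟ^2: (10−0)−10=0 plus torsion [2] ⇒ Z/2


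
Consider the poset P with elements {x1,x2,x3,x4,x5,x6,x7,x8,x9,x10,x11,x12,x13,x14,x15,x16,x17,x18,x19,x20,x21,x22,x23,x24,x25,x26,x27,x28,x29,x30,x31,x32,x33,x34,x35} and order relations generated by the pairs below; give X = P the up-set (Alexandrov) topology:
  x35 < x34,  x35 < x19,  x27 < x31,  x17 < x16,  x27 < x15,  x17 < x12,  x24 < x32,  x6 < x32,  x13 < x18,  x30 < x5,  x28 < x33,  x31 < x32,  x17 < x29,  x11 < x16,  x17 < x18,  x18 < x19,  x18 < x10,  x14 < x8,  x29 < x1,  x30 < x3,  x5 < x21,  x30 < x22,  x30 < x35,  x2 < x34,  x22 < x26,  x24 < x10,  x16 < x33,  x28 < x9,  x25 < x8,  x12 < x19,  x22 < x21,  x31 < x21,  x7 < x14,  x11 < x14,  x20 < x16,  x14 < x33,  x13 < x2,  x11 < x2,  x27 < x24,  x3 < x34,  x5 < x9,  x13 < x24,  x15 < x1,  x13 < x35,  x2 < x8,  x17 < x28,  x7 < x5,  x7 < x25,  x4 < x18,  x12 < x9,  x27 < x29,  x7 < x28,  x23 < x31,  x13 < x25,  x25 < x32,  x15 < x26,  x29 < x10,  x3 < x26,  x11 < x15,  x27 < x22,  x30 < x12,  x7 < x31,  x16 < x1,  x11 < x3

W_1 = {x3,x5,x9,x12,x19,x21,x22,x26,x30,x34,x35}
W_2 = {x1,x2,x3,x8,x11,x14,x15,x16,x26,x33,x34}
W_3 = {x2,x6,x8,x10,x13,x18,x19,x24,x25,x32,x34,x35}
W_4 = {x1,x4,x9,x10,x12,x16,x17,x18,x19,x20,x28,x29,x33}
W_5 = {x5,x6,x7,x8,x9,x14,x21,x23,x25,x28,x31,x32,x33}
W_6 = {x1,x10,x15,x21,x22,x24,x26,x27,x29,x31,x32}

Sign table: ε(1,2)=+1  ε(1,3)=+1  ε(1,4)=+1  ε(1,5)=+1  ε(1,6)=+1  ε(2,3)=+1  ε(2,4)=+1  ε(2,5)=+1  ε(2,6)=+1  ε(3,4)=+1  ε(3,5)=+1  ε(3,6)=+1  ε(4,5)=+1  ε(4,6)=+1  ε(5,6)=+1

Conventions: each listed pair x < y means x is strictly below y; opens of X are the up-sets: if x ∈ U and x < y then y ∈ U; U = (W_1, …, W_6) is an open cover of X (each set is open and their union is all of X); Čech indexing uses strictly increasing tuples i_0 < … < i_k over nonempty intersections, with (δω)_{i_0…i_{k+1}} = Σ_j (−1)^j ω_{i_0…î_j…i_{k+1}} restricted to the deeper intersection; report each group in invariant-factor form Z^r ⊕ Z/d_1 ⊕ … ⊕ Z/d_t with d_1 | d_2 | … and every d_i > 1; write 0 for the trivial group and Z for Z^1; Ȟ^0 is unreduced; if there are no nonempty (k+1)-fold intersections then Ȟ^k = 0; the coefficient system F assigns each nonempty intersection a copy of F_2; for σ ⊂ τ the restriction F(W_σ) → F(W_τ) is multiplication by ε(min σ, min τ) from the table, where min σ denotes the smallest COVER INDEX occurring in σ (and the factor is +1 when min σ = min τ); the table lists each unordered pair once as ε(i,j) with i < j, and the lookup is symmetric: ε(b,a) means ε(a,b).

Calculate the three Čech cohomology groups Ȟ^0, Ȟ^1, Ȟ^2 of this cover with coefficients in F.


nonempty intersections:
  W12={x3,x26,x34} W13={x19,x34,x35} W14={x9,x12,x19} W15={x5,x9,x21} W16={x21,x22,x26} W23={x2,x8,x34} W24={x1,x16,x33} W25={x8,x14,x33} W26={x1,x15,x26} W34={x10,x18,x19} W35={x6,x8,x25,x32} W36={x10,x24,x32} W45={x9,x28,x33} W46={x1,x10,x29} W56={x21,x31,x32}
  W123={x34} W126={x26} W134={x19} W145={x9} W156={x21} W235={x8} W245={x33} W246={x1} W346={x10} W356={x32}
C dims 6,15,10; δ0: rk_F2 5; δ1: rk_F2 9
Ȟ^0: (6−5)−0=1 ⇒ Z/2
Ȟ^1: (15−9)−5=1 ⇒ Z/2
Ȟ^2: (10−0)−9=1 ⇒ Z/2

Ȟ^0 = Z/2, Ȟ^1 = Z/2 and Ȟ^2 = Z/2


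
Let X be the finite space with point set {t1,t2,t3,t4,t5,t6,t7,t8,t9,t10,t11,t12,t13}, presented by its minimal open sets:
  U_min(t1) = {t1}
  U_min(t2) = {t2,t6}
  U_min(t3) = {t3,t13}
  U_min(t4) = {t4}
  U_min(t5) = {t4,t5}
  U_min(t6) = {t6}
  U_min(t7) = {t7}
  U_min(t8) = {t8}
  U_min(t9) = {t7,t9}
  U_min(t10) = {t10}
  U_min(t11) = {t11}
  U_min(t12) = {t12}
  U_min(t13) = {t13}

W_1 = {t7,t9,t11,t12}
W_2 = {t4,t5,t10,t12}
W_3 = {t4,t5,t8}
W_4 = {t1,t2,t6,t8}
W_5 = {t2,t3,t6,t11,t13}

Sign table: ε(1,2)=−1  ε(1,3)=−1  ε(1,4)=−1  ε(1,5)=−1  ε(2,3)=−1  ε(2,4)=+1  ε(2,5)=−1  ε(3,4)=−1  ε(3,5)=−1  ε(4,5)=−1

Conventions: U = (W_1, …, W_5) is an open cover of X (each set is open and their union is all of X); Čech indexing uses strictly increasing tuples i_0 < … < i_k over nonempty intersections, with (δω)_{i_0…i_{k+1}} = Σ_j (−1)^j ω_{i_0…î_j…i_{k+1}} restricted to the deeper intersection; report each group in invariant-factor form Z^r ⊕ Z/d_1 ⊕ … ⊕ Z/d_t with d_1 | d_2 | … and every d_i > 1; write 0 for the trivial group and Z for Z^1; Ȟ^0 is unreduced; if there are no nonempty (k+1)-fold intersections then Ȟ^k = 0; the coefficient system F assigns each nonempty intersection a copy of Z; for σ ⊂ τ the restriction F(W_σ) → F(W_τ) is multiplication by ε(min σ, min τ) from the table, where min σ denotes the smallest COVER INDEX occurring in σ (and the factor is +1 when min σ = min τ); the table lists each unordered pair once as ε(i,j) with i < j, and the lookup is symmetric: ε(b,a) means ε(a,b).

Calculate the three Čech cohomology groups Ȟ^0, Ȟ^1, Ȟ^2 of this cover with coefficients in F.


Ȟ^0(U;F) ≅ 0, Ȟ^1(U;F) ≅ Z/2 and Ȟ^2(U;F) ≅ 0

nerve simplices:
  W12={t12} W15={t11} W23={t4,t5} W34={t8} W45={t2,t6}
C dims 5,5; δ0: rk 5, SNF 1^4·2
degree 0: 5−5−0 = 0 → Ȟ^0 ≅ 0
degree 1: 5−0−5 = 0 plus torsion [2] → Ȟ^1 ≅ Z/2
degree 2: 0−0−0 = 0 → Ȟ^2 ≅ 0


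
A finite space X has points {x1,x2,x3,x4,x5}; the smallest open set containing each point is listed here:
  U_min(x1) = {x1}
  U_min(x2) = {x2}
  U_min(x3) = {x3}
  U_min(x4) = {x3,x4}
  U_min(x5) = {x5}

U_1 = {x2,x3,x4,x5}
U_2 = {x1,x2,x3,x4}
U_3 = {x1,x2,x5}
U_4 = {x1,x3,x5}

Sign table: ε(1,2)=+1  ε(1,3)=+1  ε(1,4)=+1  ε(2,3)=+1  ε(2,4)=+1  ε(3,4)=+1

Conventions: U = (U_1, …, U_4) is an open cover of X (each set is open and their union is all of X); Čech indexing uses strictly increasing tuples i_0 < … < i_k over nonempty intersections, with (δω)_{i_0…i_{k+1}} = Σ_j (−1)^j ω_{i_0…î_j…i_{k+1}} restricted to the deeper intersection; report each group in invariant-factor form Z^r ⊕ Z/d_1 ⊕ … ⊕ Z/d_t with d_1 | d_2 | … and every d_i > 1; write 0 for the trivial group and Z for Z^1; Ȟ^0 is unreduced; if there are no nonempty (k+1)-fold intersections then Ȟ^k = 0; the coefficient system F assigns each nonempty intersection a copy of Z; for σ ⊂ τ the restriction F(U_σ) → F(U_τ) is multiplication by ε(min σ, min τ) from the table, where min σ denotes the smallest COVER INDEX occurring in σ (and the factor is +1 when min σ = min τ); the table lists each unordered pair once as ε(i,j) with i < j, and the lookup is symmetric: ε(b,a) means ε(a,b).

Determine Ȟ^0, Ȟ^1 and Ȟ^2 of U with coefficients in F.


Ȟ^0 ≅ Z; Ȟ^1 ≅ 0; Ȟ^2 ≅ Z

nonempty intersections:
  U12={x2,x3,x4} U13={x2,x5} U14={x3,x5} U23={x1,x2} U24={x1,x3} U34={x1,x5}
  U123={x2} U124={x3} U134={x5} U234={x1}
C dims 4,6,4; δ0: rk 3, SNF 1^3; δ1: rk 3, SNF 1^3
Ȟ^0: (4−3)−0=1 ⇒ Z
Ȟ^1: (6−3)−3=0 ⇒ 0
Ȟ^2: (4−0)−3=1 ⇒ Z


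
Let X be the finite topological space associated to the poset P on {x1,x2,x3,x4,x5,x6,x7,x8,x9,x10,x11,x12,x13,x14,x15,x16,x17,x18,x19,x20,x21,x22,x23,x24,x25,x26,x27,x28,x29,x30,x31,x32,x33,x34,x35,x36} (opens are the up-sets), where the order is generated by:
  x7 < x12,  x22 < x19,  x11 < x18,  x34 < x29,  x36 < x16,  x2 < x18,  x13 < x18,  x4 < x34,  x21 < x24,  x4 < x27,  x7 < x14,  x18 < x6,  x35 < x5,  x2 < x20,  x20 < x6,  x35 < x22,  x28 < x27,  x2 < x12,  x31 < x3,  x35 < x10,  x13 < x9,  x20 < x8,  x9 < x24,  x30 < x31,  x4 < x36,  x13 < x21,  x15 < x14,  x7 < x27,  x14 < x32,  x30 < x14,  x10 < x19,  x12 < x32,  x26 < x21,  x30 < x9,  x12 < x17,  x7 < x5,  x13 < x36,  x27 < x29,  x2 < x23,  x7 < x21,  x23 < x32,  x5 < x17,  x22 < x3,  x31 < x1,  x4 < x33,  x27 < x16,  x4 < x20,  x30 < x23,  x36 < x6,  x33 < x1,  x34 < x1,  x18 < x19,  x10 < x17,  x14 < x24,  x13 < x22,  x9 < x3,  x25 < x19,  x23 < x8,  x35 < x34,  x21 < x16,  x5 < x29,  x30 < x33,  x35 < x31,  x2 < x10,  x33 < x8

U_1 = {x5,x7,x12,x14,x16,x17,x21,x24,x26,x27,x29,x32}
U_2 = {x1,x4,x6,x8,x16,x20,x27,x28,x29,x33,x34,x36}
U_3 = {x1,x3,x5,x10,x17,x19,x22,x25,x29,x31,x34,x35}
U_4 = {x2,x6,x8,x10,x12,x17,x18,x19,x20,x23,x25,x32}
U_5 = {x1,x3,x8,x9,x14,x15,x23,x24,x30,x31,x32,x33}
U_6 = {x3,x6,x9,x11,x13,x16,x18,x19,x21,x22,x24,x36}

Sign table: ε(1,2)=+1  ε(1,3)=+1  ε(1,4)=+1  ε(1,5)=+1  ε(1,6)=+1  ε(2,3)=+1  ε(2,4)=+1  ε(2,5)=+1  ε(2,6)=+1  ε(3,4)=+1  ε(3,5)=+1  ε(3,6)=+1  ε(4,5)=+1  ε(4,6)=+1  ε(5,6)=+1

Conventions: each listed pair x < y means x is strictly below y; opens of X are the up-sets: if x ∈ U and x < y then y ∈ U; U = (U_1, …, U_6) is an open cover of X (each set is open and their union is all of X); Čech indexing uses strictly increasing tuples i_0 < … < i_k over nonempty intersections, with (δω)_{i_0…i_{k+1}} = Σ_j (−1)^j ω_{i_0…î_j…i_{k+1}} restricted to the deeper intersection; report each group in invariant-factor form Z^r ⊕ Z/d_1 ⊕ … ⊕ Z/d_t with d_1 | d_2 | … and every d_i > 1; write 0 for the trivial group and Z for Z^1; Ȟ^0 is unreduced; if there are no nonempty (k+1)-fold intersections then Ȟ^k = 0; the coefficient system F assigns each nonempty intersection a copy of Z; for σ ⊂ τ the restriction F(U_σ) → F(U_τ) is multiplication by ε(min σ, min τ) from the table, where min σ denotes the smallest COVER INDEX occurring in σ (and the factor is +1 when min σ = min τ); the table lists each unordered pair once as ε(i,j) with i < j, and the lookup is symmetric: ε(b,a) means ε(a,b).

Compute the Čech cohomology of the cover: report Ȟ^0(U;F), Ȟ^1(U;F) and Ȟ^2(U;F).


Ȟ^0(U;F) ≅ Z,  Ȟ^1(U;F) ≅ 0,  Ȟ^2(U;F) ≅ Z/2

nerve simplices:
  U12={x16,x27,x29} U13={x5,x17,x29} U14={x12,x17,x32} U15={x14,x24,x32} U16={x16,x21,x24} U23={x1,x29,x34} U24={x6,x8,x20} U25={x1,x8,x33} U26={x6,x16,x36} U34={x10,x17,x19,x25} U35={x1,x3,x31} U36={x3,x19,x22} U45={x8,x23,x32} U46={x6,x18,x19} U56={x3,x9,x24}
  U123={x29} U126={x16} U134={x17} U145={x32} U156={x24} U235={x1} U245={x8} U246={x6} U346={x19} U356={x3}
C dims 6,15,10; δ0: rk 5, SNF 1^5; δ1: rk 10, SNF 1^9·2
degree 0: 6−5−0 = 1 → Ȟ^0 ≅ Z
degree 1: 15−10−5 = 0 → Ȟ^1 ≅ 0
degree 2: 10−0−10 = 0 plus torsion [2] → Ȟ^2 ≅ Z/2


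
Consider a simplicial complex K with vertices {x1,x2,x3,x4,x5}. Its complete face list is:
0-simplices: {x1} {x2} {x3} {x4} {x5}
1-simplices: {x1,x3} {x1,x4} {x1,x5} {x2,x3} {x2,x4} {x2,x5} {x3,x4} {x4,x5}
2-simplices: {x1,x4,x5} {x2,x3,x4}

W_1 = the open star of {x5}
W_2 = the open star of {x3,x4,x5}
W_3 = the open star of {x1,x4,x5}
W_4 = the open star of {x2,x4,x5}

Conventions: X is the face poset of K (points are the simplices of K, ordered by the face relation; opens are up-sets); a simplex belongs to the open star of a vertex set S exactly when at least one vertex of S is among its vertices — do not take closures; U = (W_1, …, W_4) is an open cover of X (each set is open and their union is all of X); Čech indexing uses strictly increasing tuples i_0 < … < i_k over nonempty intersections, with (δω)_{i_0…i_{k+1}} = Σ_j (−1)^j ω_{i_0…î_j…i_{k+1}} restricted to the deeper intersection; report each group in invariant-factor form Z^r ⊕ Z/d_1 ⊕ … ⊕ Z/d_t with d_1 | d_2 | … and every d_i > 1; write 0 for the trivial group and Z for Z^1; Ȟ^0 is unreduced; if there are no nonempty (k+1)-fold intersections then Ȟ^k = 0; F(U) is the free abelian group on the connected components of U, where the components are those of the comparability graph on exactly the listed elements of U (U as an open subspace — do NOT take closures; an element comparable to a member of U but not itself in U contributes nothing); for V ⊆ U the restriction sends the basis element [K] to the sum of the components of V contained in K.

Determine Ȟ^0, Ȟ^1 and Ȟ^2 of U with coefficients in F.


Ȟ^0(U;F) ≅ Z, Ȟ^1(U;F) ≅ Z, Ȟ^2(U;F) ≅ 0

nonempty intersections:
  W1={{x5},{x1,x5},{x2,x5},{x4,x5},{x1,x4,x5}} W2={{x3},{x4},{x5},{x1,x3},{x1,x4},{x1,x5},{x2,x3},{x2,x4},{x2,x5},{x3,x4},{x4,x5},{x1,x4,x5},{x2,x3,x4}} W3={{x1},{x4},{x5},{x1,x3},{x1,x4},{x1,x5},{x2,x4},{x2,x5},{x3,x4},{x4,x5},{x1,x4,x5},{x2,x3,x4}} W4={{x2},{x4},{x5},{x1,x4},{x1,x5},{x2,x3},{x2,x4},{x2,x5},{x3,x4},{x4,x5},{x1,x4,x5},{x2,x3,x4}}
  W12={{x5},{x1,x5},{x2,x5},{x4,x5},{x1,x4,x5}} W13={{x5},{x1,x5},{x2,x5},{x4,x5},{x1,x4,x5}} W14={{x5},{x1,x5},{x2,x5},{x4,x5},{x1,x4,x5}} W23={{x4},{x5},{x1,x3},{x1,x4},{x1,x5},{x2,x4},{x2,x5},{x3,x4},{x4,x5},{x1,x4,x5},{x2,x3,x4}} W24={{x4},{x5},{x1,x4},{x1,x5},{x2,x3},{x2,x4},{x2,x5},{x3,x4},{x4,x5},{x1,x4,x5},{x2,x3,x4}} W34={{x4},{x5},{x1,x4},{x1,x5},{x2,x4},{x2,x5},{x3,x4},{x4,x5},{x1,x4,x5},{x2,x3,x4}}
  W123={{x5},{x1,x5},{x2,x5},{x4,x5},{x1,x4,x5}} W124={{x5},{x1,x5},{x2,x5},{x4,x5},{x1,x4,x5}} W134={{x5},{x1,x5},{x2,x5},{x4,x5},{x1,x4,x5}} W234={{x4},{x5},{x1,x4},{x1,x5},{x2,x4},{x2,x5},{x3,x4},{x4,x5},{x1,x4,x5},{x2,x3,x4}}
  W1234={{x5},{x1,x5},{x2,x5},{x4,x5},{x1,x4,x5}}
components per intersection:
  W1: {{x5},{x1,x5},{x2,x5},{x4,x5},{x1,x4,x5}}
  W2: {{x3},{x4},{x5},{x1,x3},{x1,x4},{x1,x5},{x2,x3},{x2,x4},{x2,x5},{x3,x4},{x4,x5},{x1,x4,x5},{x2,x3,x4}}
  W3: {{x1},{x4},{x5},{x1,x3},{x1,x4},{x1,x5},{x2,x4},{x2,x5},{x3,x4},{x4,x5},{x1,x4,x5},{x2,x3,x4}}
  W4: {{x2},{x4},{x5},{x1,x4},{x1,x5},{x2,x3},{x2,x4},{x2,x5},{x3,x4},{x4,x5},{x1,x4,x5},{x2,x3,x4}}
  W12: {{x5},{x1,x5},{x2,x5},{x4,x5},{x1,x4,x5}}
  W13: {{x5},{x1,x5},{x2,x5},{x4,x5},{x1,x4,x5}}
  W14: {{x5},{x1,x5},{x2,x5},{x4,x5},{x1,x4,x5}}
  W23: {{x4},{x5},{x1,x4},{x1,x5},{x2,x4},{x2,x5},{x3,x4},{x4,x5},{x1,x4,x5},{x2,x3,x4}} {{x1,x3}}
  W24: {{x4},{x5},{x1,x4},{x1,x5},{x2,x3},{x2,x4},{x2,x5},{x3,x4},{x4,x5},{x1,x4,x5},{x2,x3,x4}}
  W34: {{x4},{x5},{x1,x4},{x1,x5},{x2,x4},{x2,x5},{x3,x4},{x4,x5},{x1,x4,x5},{x2,x3,x4}}
  W123: {{x5},{x1,x5},{x2,x5},{x4,x5},{x1,x4,x5}}
  W124: {{x5},{x1,x5},{x2,x5},{x4,x5},{x1,x4,x5}}
  W134: {{x5},{x1,x5},{x2,x5},{x4,x5},{x1,x4,x5}}
  W234: {{x4},{x5},{x1,x4},{x1,x5},{x2,x4},{x2,x5},{x3,x4},{x4,x5},{x1,x4,x5},{x2,x3,x4}}
  W1234: {{x5},{x1,x5},{x2,x5},{x4,x5},{x1,x4,x5}}
C dims 4,7,4,1; δ0: rk 3, SNF 1^3; δ1: rk 3, SNF 1^3; δ2: rk 1, SNF 1^1
Ȟ^0: (4−3)−0=1 ⇒ Z
Ȟ^1: (7−3)−3=1 ⇒ Z
Ȟ^2: (4−1)−3=0 ⇒ 0


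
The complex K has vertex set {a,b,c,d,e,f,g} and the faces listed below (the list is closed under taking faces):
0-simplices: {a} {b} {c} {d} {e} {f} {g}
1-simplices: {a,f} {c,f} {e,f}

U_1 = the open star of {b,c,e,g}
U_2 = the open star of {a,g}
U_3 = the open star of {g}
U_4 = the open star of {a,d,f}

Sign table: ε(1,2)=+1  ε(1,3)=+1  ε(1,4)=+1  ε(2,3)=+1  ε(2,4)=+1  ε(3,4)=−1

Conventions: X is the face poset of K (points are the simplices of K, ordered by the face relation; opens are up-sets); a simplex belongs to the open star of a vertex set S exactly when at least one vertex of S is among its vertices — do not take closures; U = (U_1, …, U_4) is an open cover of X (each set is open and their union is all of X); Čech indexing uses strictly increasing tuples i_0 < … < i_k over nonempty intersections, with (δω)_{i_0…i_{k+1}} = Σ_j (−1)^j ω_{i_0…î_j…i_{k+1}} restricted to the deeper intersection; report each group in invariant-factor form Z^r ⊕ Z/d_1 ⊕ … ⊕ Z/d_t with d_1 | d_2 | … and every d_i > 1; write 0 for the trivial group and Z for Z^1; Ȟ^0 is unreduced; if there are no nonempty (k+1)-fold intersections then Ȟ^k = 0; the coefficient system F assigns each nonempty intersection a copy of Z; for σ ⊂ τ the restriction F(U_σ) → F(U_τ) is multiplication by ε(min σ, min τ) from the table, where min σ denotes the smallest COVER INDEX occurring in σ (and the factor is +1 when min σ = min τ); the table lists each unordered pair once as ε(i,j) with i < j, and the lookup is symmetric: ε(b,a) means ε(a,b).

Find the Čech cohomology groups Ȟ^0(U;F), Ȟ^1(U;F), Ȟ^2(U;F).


nerve simplices:
  U1={{b},{c},{e},{g},{c,f},{e,f}} U2={{a},{g},{a,f}} U3={{g}} U4={{a},{d},{f},{a,f},{c,f},{e,f}}
  U12={{g}} U13={{g}} U14={{c,f},{e,f}} U23={{g}} U24={{a},{a,f}}
  U123={{g}}
C dims 4,5,1; δ0: rk 3, SNF 1^3; δ1: rk 1, SNF 1^1
degree 0: 4−3−0 = 1 → Ȟ^0 ≅ Z
degree 1: 5−1−3 = 1 → Ȟ^1 ≅ Z
degree 2: 1−0−1 = 0 → Ȟ^2 ≅ 0

Ȟ^0 ≅ Z, Ȟ^1 ≅ Z and Ȟ^2 ≅ 0


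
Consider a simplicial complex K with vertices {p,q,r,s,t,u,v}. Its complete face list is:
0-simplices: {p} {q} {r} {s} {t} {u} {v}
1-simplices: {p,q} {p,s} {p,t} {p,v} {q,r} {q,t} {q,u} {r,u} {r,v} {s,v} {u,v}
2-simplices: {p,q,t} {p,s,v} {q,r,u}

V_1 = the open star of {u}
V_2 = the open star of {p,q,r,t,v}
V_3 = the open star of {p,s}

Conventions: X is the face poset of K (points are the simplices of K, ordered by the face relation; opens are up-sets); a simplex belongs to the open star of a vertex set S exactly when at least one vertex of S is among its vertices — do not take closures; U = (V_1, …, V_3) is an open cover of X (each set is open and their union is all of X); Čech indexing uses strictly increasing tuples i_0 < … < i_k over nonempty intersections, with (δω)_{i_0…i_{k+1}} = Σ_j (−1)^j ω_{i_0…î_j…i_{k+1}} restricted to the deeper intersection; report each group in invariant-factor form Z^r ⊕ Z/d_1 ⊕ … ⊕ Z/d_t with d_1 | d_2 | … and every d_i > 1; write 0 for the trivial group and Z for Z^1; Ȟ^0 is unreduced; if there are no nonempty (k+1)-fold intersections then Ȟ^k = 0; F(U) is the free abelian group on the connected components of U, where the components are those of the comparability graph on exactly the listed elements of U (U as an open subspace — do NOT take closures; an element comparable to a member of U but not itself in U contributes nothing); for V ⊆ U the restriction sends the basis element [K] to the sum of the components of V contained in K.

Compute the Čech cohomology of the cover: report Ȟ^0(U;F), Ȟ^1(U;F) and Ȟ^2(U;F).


Ȟ^0 ≅ Z,  Ȟ^1 ≅ Z,  Ȟ^2 ≅ 0

nerve simplices:
  V1={{u},{q,u},{r,u},{u,v},{q,r,u}} V2={{p},{q},{r},{t},{v},{p,q},{p,s},{p,t},{p,v},{q,r},{q,t},{q,u},{r,u},{r,v},{s,v},{u,v},{p,q,t},{p,s,v},{q,r,u}} V3={{p},{s},{p,q},{p,s},{p,t},{p,v},{s,v},{p,q,t},{p,s,v}}
  V12={{q,u},{r,u},{u,v},{q,r,u}} V23={{p},{p,q},{p,s},{p,t},{p,v},{s,v},{p,q,t},{p,s,v}}
components per intersection:
  V1: {{u},{q,u},{r,u},{u,v},{q,r,u}}
  V2: {{p},{q},{r},{t},{v},{p,q},{p,s},{p,t},{p,v},{q,r},{q,t},{q,u},{r,u},{r,v},{s,v},{u,v},{p,q,t},{p,s,v},{q,r,u}}
  V3: {{p},{s},{p,q},{p,s},{p,t},{p,v},{s,v},{p,q,t},{p,s,v}}
  V12: {{q,u},{r,u},{q,r,u}} {{u,v}}
  V23: {{p},{p,q},{p,s},{p,t},{p,v},{s,v},{p,q,t},{p,s,v}}
C dims 3,3; δ0: rk 2, SNF 1^2
degree 0: 3−2−0 = 1 → Ȟ^0 ≅ Z
degree 1: 3−0−2 = 1 → Ȟ^1 ≅ Z
degree 2: 0−0−0 = 0 → Ȟ^2 ≅ 0


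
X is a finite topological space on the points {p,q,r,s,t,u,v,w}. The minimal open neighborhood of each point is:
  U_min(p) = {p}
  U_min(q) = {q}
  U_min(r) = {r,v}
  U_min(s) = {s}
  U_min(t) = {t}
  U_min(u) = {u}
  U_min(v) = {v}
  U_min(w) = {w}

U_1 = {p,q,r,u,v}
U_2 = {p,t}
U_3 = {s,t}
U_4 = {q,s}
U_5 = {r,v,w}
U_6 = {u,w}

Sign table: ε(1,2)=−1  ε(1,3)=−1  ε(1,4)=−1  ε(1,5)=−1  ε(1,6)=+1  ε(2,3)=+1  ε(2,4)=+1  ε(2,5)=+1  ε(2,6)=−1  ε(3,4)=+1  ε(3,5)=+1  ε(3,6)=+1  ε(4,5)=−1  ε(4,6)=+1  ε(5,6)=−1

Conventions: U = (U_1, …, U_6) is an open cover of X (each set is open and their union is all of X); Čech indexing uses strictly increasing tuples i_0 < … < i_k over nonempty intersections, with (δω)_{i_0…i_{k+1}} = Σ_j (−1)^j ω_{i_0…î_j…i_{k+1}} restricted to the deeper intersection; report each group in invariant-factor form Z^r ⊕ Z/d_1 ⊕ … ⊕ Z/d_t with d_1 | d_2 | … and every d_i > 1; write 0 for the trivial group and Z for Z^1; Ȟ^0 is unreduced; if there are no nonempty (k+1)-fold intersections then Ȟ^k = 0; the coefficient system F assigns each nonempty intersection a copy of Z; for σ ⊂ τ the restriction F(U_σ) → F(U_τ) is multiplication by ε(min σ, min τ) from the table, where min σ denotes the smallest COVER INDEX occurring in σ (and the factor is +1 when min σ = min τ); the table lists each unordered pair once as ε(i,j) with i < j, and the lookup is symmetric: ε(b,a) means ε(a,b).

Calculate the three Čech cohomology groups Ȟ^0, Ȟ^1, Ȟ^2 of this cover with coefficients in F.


Ȟ^0(U;F) ≅ Z, Ȟ^1(U;F) ≅ Z^2, Ȟ^2(U;F) ≅ 0

nonempty intersections:
  U12={p} U14={q} U15={r,v} U16={u} U23={t} U34={s} U56={w}
C dims 6,7; δ0: rk 5, SNF 1^5
Ȟ^0: (6−5)−0=1 ⇒ Z
Ȟ^1: (7−0)−5=2 ⇒ Z^2
Ȟ^2: (0−0)−0=0 ⇒ 0


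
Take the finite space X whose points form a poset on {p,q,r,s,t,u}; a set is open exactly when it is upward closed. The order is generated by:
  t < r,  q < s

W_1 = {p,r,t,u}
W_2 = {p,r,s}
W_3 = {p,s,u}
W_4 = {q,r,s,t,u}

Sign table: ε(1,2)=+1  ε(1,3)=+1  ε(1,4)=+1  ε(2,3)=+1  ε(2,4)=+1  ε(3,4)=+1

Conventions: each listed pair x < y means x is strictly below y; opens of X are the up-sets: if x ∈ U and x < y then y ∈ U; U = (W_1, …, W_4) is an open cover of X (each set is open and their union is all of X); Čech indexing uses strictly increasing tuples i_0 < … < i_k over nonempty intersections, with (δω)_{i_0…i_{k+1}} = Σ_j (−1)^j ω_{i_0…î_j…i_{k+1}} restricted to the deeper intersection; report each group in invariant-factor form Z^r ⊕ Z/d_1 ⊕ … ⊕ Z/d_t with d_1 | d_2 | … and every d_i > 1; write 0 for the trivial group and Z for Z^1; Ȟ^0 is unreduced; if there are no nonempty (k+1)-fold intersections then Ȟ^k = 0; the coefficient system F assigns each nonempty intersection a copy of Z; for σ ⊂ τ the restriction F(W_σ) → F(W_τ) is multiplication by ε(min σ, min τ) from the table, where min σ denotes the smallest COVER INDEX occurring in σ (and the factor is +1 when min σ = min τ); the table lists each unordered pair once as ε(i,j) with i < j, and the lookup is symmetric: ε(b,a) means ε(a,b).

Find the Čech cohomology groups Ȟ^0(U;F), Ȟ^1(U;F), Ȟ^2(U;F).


Ȟ^0 = Z; Ȟ^1 = 0; Ȟ^2 = Z

cover nerve:
  W12={p,r} W13={p,u} W14={r,t,u} W23={p,s} W24={r,s} W34={s,u}
  W123={p} W124={r} W134={u} W234={s}
C dims 4,6,4; δ0: rk 3, SNF 1^3; δ1: rk 3, SNF 1^3
Ȟ^0: (4−3)−0=1 ⇒ Z
Ȟ^1: (6−3)−3=0 ⇒ 0
Ȟ^2: (4−0)−3=1 ⇒ Z


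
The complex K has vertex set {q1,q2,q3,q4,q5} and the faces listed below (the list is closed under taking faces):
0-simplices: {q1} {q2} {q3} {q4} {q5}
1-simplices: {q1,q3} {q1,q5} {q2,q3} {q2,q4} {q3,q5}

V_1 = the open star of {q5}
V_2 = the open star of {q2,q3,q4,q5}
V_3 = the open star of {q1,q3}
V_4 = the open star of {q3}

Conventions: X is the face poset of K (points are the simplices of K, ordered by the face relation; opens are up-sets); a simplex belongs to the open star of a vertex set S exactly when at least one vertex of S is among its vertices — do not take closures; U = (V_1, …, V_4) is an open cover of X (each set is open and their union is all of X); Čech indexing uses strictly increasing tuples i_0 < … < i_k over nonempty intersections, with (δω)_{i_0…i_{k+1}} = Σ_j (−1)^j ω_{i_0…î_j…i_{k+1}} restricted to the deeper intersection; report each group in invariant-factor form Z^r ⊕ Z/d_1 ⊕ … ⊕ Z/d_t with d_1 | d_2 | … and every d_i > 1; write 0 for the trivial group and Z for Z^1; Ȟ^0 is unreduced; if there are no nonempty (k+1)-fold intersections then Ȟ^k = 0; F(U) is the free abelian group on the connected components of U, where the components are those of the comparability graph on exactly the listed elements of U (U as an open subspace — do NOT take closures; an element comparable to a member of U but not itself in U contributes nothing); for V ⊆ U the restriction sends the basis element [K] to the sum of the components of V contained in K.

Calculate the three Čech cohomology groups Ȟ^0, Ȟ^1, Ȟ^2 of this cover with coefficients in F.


Ȟ^0 = Z, Ȟ^1 = Z and Ȟ^2 = 0

nerve of the cover:
  V1={{q5},{q1,q5},{q3,q5}} V2={{q2},{q3},{q4},{q5},{q1,q3},{q1,q5},{q2,q3},{q2,q4},{q3,q5}} V3={{q1},{q3},{q1,q3},{q1,q5},{q2,q3},{q3,q5}} V4={{q3},{q1,q3},{q2,q3},{q3,q5}}
  V12={{q5},{q1,q5},{q3,q5}} V13={{q1,q5},{q3,q5}} V14={{q3,q5}} V23={{q3},{q1,q3},{q1,q5},{q2,q3},{q3,q5}} V24={{q3},{q1,q3},{q2,q3},{q3,q5}} V34={{q3},{q1,q3},{q2,q3},{q3,q5}}
  V123={{q1,q5},{q3,q5}} V124={{q3,q5}} V134={{q3,q5}} V234={{q3},{q1,q3},{q2,q3},{q3,q5}}
  V1234={{q3,q5}}
components per intersection:
  V1: {{q5},{q1,q5},{q3,q5}}
  V2: {{q2},{q3},{q4},{q5},{q1,q3},{q1,q5},{q2,q3},{q2,q4},{q3,q5}}
  V3: {{q1},{q3},{q1,q3},{q1,q5},{q2,q3},{q3,q5}}
  V4: {{q3},{q1,q3},{q2,q3},{q3,q5}}
  V12: {{q5},{q1,q5},{q3,q5}}
  V13: {{q1,q5}} {{q3,q5}}
  V14: {{q3,q5}}
  V23: {{q3},{q1,q3},{q2,q3},{q3,q5}} {{q1,q5}}
  V24: {{q3},{q1,q3},{q2,q3},{q3,q5}}
  V34: {{q3},{q1,q3},{q2,q3},{q3,q5}}
  V123: {{q1,q5}} {{q3,q5}}
  V124: {{q3,q5}}
  V134: {{q3,q5}}
  V234: {{q3},{q1,q3},{q2,q3},{q3,q5}}
  V1234: {{q3,q5}}
C dims 4,8,5,1; δ0: rk 3, SNF 1^3; δ1: rk 4, SNF 1^4; δ2: rk 1, SNF 1^1
Ȟ^0 = (4 − 3) − 0 = 1, so Ȟ^0 ≅ Z
Ȟ^1 = (8 − 4) − 3 = 1, so Ȟ^1 ≅ Z
Ȟ^2 = (5 − 1) − 4 = 0, so Ȟ^2 ≅ 0


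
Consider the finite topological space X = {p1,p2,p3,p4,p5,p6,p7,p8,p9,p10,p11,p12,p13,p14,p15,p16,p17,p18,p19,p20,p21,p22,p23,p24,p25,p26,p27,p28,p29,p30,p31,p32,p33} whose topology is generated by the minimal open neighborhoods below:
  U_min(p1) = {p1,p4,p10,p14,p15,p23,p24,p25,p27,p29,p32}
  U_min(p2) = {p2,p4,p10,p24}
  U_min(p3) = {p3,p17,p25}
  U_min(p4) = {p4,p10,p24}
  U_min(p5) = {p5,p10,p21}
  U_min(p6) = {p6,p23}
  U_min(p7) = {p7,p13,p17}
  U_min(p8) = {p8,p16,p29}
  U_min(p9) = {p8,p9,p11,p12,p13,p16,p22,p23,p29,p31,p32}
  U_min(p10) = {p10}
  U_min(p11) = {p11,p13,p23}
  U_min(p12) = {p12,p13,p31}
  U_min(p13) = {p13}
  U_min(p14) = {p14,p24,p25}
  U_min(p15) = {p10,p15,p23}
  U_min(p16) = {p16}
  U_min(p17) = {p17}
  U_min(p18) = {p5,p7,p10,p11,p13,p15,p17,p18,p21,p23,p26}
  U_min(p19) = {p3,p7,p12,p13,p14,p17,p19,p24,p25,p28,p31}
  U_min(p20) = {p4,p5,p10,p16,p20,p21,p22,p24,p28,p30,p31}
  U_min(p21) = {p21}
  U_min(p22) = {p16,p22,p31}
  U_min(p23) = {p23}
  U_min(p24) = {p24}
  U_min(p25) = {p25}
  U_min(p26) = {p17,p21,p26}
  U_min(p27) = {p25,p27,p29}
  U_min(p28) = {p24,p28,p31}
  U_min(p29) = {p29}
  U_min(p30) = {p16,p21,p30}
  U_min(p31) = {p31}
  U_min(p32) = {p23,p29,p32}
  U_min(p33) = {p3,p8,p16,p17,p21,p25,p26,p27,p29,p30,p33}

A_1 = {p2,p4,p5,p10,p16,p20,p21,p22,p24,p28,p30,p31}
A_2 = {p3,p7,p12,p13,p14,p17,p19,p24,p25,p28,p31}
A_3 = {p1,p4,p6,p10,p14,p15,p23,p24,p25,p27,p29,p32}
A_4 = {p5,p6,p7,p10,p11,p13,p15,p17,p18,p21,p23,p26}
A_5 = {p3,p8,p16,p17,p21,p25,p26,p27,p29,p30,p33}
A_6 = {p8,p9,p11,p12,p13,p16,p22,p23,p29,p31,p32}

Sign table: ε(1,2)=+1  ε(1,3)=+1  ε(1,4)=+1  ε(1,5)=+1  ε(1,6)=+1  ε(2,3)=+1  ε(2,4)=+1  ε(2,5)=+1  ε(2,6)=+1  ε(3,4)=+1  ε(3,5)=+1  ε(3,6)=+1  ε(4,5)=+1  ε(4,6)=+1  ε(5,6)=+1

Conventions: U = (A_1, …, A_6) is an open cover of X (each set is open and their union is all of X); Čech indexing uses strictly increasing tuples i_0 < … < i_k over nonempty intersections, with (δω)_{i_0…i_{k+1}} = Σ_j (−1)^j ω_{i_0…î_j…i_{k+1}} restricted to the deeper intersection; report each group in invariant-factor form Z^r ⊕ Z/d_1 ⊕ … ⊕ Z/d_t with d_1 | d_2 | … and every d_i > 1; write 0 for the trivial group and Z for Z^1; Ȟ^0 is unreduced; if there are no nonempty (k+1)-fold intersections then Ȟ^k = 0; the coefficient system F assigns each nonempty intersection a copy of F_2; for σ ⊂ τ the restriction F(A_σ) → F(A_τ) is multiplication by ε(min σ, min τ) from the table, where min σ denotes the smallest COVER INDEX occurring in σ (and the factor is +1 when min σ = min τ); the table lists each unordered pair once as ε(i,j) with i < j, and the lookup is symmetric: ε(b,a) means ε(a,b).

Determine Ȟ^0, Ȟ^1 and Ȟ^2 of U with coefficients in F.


nonempty intersections:
  A12={p24,p28,p31} A13={p4,p10,p24} A14={p5,p10,p21} A15={p16,p21,p30} A16={p16,p22,p31} A23={p14,p24,p25} A24={p7,p13,p17} A25={p3,p17,p25} A26={p12,p13,p31} A34={p6,p10,p15,p23} A35={p25,p27,p29} A36={p23,p29,p32} A45={p17,p21,p26} A46={p11,p13,p23} A56={p8,p16,p29}
  A123={p24} A126={p31} A134={p10} A145={p21} A156={p16} A235={p25} A245={p17} A246={p13} A346={p23} A356={p29}
C dims 6,15,10; δ0: rk_F2 5; δ1: rk_F2 9
Ȟ^0: (6−5)−0=1 ⇒ Z/2
Ȟ^1: (15−9)−5=1 ⇒ Z/2
Ȟ^2: (10−0)−9=1 ⇒ Z/2

Ȟ^0 = Z/2, Ȟ^1 = Z/2 and Ȟ^2 = Z/2


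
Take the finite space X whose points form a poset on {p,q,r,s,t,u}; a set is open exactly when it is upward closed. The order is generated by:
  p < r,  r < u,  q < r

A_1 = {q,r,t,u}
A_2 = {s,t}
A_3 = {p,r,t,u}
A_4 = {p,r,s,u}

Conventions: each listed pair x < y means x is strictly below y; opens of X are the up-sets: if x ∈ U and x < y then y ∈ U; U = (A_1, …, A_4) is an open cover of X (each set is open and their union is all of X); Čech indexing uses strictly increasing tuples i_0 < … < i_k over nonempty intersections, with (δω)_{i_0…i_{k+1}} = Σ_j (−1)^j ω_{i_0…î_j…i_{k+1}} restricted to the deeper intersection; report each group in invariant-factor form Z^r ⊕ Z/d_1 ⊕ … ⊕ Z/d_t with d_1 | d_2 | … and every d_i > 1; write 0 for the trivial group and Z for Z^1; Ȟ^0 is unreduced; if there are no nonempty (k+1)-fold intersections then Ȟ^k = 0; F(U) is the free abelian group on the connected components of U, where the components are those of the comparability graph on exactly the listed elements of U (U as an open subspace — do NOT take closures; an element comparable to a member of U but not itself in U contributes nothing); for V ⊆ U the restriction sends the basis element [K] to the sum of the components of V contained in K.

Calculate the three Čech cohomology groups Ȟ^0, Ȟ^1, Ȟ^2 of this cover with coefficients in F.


Ȟ^0 = Z^3, Ȟ^1 = 0 and Ȟ^2 = 0

nonempty intersections:
  A12={t} A13={r,t,u} A14={r,u} A23={t} A24={s} A34={p,r,u}
  A123={t} A134={r,u}
components per intersection:
  A1: {q,r,u} {t}
  A2: {s} {t}
  A3: {p,r,u} {t}
  A4: {p,r,u} {s}
  A12: {t}
  A13: {r,u} {t}
  A14: {r,u}
  A23: {t}
  A24: {s}
  A34: {p,r,u}
  A123: {t}
  A134: {r,u}
C dims 8,7,2; δ0: rk 5, SNF 1^5; δ1: rk 2, SNF 1^2
Ȟ^0: (8−5)−0=3 ⇒ Z^3
Ȟ^1: (7−2)−5=0 ⇒ 0
Ȟ^2: (2−0)−2=0 ⇒ 0


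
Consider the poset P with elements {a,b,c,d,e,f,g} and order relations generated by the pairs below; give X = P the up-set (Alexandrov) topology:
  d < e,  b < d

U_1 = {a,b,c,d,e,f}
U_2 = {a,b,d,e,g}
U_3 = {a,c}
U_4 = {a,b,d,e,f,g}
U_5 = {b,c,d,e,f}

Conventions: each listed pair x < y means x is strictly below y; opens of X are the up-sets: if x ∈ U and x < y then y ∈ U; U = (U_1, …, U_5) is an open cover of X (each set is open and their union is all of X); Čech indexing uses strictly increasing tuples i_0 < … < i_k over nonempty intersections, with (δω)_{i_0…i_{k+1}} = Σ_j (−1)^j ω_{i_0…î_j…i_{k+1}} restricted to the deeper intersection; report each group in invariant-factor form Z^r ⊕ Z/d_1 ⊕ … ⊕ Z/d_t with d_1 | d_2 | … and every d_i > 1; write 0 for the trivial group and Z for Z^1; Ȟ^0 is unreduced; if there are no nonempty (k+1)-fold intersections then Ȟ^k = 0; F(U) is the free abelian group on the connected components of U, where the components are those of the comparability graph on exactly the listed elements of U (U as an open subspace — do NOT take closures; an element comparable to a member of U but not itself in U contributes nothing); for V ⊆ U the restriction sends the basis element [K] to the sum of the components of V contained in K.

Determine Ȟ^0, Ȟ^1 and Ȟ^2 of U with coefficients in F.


nerve simplices:
  U12={a,b,d,e} U13={a,c} U14={a,b,d,e,f} U15={b,c,d,e,f} U23={a} U24={a,b,d,e,g} U25={b,d,e} U34={a} U35={c} U45={b,d,e,f}
  U123={a} U124={a,b,d,e} U125={b,d,e} U134={a} U135={c} U145={b,d,e,f} U234={a} U245={b,d,e}
  U1234={a} U1245={b,d,e}
components per intersection:
  U1: {a} {b,d,e} {c} {f}
  U2: {a} {b,d,e} {g}
  U3: {a} {c}
  U4: {a} {b,d,e} {f} {g}
  U5: {b,d,e} {c} {f}
  U12: {a} {b,d,e}
  U13: {a} {c}
  U14: {a} {b,d,e} {f}
  U15: {b,d,e} {c} {f}
  U23: {a}
  U24: {a} {b,d,e} {g}
  U25: {b,d,e}
  U34: {a}
  U35: {c}
  U45: {b,d,e} {f}
  U123: {a}
  U124: {a} {b,d,e}
  U125: {b,d,e}
  U134: {a}
  U135: {c}
  U145: {b,d,e} {f}
  U234: {a}
  U245: {b,d,e}
  U1234: {a}
  U1245: {b,d,e}
C dims 16,19,10,2; δ0: rk 11, SNF 1^11; δ1: rk 8, SNF 1^8; δ2: rk 2, SNF 1^2
degree 0: 16−11−0 = 5 → Ȟ^0 ≅ Z^5
degree 1: 19−8−11 = 0 → Ȟ^1 ≅ 0
degree 2: 10−2−8 = 0 → Ȟ^2 ≅ 0

Ȟ^0 ≅ Z^5, Ȟ^1 ≅ 0 and Ȟ^2 ≅ 0


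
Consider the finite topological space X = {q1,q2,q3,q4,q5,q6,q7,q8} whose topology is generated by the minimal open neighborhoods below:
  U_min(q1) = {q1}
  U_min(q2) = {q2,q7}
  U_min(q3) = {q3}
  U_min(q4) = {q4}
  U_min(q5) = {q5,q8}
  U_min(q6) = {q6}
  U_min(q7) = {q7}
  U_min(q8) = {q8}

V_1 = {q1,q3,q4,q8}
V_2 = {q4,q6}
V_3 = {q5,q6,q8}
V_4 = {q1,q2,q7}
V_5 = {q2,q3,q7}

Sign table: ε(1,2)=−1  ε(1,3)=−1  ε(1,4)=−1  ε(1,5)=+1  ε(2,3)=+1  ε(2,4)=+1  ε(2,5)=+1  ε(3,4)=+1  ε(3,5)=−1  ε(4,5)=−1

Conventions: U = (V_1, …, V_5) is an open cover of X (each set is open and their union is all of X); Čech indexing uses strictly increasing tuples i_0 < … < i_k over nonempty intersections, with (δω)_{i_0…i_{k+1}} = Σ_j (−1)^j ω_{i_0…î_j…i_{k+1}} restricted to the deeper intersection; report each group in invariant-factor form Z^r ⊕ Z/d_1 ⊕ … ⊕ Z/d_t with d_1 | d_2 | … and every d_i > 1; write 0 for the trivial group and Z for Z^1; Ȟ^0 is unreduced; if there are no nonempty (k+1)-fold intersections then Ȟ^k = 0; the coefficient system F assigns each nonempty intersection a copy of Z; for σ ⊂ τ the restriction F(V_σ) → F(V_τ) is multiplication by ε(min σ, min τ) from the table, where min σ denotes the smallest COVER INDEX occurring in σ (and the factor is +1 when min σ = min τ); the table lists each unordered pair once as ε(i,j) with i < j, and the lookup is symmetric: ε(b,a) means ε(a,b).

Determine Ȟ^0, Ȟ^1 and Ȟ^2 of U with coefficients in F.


Ȟ^0(U;F) ≅ Z,  Ȟ^1(U;F) ≅ Z^2,  Ȟ^2(U;F) ≅ 0

intersection data:
  V12={q4} V13={q8} V14={q1} V15={q3} V23={q6} V45={q2,q7}
C dims 5,6; δ0: rk 4, SNF 1^4
Ȟ^0 = (5 − 4) − 0 = 1, so Ȟ^0 ≅ Z
Ȟ^1 = (6 − 0) − 4 = 2, so Ȟ^1 ≅ Z^2
Ȟ^2 = (0 − 0) − 0 = 0, so Ȟ^2 ≅ 0


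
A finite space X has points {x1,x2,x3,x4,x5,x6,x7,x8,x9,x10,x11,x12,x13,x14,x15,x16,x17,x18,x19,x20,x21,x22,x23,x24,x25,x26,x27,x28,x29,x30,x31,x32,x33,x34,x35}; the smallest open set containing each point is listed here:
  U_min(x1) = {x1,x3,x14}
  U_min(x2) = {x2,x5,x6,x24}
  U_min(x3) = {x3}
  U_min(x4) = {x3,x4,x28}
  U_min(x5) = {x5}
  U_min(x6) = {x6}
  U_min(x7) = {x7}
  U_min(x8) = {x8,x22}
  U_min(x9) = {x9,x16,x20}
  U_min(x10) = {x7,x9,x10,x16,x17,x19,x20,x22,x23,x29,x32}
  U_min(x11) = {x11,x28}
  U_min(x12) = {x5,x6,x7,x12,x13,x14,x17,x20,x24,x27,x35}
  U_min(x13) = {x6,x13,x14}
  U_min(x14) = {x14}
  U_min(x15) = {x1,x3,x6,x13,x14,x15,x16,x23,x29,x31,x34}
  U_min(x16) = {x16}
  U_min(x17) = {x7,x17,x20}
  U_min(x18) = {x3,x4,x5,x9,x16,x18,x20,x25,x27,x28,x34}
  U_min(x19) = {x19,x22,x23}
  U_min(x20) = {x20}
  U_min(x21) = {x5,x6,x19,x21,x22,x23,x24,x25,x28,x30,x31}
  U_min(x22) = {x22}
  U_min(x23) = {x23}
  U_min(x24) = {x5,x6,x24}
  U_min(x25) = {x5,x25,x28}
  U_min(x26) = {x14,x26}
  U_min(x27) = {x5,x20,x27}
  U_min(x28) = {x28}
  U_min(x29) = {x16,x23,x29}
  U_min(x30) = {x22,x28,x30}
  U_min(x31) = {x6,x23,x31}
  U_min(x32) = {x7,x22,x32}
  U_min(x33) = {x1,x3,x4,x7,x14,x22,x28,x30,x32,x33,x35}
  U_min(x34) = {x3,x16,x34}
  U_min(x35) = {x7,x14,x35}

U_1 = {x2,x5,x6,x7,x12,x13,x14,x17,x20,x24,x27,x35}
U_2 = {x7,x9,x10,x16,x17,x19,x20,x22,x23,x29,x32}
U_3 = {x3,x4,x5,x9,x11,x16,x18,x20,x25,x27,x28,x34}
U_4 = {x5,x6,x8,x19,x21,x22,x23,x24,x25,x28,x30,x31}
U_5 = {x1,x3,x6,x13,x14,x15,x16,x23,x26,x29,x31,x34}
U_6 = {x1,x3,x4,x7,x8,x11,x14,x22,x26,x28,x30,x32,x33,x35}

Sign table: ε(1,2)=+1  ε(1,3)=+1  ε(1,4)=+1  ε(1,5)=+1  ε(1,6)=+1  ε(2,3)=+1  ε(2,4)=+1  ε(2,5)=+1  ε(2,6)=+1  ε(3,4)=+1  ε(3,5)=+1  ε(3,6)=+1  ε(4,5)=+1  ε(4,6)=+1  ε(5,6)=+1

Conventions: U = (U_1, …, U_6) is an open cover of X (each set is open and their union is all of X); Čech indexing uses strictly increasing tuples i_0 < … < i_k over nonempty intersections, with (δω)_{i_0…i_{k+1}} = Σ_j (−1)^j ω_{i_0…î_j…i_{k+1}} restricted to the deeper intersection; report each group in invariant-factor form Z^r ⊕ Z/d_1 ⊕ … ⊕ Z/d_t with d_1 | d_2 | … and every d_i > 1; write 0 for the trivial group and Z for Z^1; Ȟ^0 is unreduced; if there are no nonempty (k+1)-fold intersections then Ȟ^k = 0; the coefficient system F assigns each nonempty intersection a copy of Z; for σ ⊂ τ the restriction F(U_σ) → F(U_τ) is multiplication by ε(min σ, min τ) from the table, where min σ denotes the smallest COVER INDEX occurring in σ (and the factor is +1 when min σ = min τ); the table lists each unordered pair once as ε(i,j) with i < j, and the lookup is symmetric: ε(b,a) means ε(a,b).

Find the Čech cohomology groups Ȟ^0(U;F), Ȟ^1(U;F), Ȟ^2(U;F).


nerve of the cover:
  U12={x7,x17,x20} U13={x5,x20,x27} U14={x5,x6,x24} U15={x6,x13,x14} U16={x7,x14,x35} U23={x9,x16,x20} U24={x19,x22,x23} U25={x16,x23,x29} U26={x7,x22,x32} U34={x5,x25,x28} U35={x3,x16,x34} U36={x3,x4,x11,x28} U45={x6,x23,x31} U46={x8,x22,x28,x30} U56={x1,x3,x14,x26}
  U123={x20} U126={x7} U134={x5} U145={x6} U156={x14} U235={x16} U245={x23} U246={x22} U346={x28} U356={x3}
C dims 6,15,10; δ0: rk 5, SNF 1^5; δ1: rk 10, SNF 1^9·2
Ȟ^0 = (6 − 5) − 0 = 1, so Ȟ^0 ≅ Z
Ȟ^1 = (15 − 10) − 5 = 0, so Ȟ^1 ≅ 0
Ȟ^2 = (10 − 0) − 10 = 0 plus torsion [2], so Ȟ^2 ≅ Z/2

Ȟ^0 = Z, Ȟ^1 = 0, Ȟ^2 = Z/2
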